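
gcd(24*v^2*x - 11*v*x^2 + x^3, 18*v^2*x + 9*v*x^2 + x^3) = x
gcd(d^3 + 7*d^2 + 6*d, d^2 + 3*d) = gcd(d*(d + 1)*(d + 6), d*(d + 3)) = d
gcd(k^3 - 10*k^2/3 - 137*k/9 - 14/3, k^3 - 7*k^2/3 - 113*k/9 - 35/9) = k^2 + 8*k/3 + 7/9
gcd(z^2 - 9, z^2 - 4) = 1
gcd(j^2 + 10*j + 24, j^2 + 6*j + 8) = j + 4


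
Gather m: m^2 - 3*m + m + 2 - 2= m^2 - 2*m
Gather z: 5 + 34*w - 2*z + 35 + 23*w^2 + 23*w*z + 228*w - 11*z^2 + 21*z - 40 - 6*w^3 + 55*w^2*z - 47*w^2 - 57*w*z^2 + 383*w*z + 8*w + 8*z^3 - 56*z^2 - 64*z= -6*w^3 - 24*w^2 + 270*w + 8*z^3 + z^2*(-57*w - 67) + z*(55*w^2 + 406*w - 45)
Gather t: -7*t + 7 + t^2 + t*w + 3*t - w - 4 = t^2 + t*(w - 4) - w + 3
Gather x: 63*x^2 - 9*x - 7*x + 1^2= 63*x^2 - 16*x + 1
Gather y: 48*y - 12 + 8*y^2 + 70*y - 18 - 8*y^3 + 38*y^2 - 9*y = -8*y^3 + 46*y^2 + 109*y - 30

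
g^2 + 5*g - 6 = (g - 1)*(g + 6)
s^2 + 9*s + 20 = (s + 4)*(s + 5)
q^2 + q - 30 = (q - 5)*(q + 6)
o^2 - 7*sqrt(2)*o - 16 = (o - 8*sqrt(2))*(o + sqrt(2))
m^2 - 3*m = m*(m - 3)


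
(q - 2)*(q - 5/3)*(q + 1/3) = q^3 - 10*q^2/3 + 19*q/9 + 10/9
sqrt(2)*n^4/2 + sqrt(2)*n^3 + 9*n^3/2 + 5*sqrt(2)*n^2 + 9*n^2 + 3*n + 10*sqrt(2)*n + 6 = (n + 2)*(n + sqrt(2)/2)*(n + 3*sqrt(2))*(sqrt(2)*n/2 + 1)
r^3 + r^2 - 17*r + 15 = (r - 3)*(r - 1)*(r + 5)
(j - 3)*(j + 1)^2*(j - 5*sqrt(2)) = j^4 - 5*sqrt(2)*j^3 - j^3 - 5*j^2 + 5*sqrt(2)*j^2 - 3*j + 25*sqrt(2)*j + 15*sqrt(2)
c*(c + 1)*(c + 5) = c^3 + 6*c^2 + 5*c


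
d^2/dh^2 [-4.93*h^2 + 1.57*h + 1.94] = -9.86000000000000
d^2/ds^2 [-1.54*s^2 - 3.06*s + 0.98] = -3.08000000000000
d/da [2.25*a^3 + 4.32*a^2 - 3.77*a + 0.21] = 6.75*a^2 + 8.64*a - 3.77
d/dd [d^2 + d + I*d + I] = 2*d + 1 + I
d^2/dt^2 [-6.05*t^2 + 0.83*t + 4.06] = -12.1000000000000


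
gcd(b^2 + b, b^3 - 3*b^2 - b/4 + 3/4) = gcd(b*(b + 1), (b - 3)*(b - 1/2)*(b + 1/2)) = 1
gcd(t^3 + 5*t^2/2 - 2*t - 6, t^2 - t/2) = 1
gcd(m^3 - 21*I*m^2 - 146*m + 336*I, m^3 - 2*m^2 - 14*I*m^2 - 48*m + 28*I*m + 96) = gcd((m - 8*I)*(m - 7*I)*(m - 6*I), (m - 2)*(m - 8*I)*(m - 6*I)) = m^2 - 14*I*m - 48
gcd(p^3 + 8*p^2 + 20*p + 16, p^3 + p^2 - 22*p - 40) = p^2 + 6*p + 8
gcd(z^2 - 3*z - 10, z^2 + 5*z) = 1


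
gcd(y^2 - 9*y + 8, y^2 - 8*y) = y - 8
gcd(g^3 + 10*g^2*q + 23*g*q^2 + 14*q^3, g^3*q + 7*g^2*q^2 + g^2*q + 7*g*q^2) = g + 7*q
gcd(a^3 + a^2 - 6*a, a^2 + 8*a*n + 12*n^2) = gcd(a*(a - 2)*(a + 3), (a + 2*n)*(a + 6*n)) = 1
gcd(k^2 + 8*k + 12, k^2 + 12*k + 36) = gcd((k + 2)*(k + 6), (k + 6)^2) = k + 6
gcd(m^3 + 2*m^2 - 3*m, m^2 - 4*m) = m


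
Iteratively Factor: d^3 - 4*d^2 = (d - 4)*(d^2) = d*(d - 4)*(d)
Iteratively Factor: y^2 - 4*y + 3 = (y - 1)*(y - 3)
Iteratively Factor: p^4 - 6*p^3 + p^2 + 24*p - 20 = (p - 2)*(p^3 - 4*p^2 - 7*p + 10) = (p - 2)*(p - 1)*(p^2 - 3*p - 10) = (p - 5)*(p - 2)*(p - 1)*(p + 2)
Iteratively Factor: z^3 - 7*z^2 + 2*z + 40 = (z - 4)*(z^2 - 3*z - 10) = (z - 4)*(z + 2)*(z - 5)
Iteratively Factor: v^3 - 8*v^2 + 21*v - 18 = (v - 2)*(v^2 - 6*v + 9) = (v - 3)*(v - 2)*(v - 3)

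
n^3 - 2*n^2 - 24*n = n*(n - 6)*(n + 4)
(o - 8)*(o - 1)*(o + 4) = o^3 - 5*o^2 - 28*o + 32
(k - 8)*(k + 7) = k^2 - k - 56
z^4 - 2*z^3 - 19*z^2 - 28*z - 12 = (z - 6)*(z + 1)^2*(z + 2)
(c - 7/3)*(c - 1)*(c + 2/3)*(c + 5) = c^4 + 7*c^3/3 - 119*c^2/9 + 19*c/9 + 70/9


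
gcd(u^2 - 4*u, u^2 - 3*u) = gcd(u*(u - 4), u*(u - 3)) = u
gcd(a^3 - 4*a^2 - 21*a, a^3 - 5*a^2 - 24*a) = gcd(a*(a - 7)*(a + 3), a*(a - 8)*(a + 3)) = a^2 + 3*a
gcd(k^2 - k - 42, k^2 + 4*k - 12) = k + 6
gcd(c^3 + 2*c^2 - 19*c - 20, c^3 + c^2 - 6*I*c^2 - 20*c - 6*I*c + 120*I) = c^2 + c - 20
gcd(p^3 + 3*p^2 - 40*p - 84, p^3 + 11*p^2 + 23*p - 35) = p + 7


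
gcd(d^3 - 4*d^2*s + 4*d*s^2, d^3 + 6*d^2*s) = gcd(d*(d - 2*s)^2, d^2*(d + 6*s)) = d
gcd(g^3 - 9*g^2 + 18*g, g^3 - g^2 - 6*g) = g^2 - 3*g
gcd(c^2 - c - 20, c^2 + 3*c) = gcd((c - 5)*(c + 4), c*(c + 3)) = 1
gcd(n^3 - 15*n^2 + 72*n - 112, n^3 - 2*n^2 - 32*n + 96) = n^2 - 8*n + 16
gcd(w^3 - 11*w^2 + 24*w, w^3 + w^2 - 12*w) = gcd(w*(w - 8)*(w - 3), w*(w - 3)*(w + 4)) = w^2 - 3*w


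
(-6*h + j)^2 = 36*h^2 - 12*h*j + j^2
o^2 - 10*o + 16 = (o - 8)*(o - 2)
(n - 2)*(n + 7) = n^2 + 5*n - 14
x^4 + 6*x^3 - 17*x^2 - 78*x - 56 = (x - 4)*(x + 1)*(x + 2)*(x + 7)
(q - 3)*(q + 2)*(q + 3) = q^3 + 2*q^2 - 9*q - 18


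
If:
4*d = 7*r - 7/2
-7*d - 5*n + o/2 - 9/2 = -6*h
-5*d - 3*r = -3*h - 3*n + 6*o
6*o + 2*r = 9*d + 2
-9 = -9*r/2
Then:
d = 21/8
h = 8543/1056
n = 5801/1056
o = 173/48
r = 2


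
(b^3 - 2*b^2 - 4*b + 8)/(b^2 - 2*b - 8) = (b^2 - 4*b + 4)/(b - 4)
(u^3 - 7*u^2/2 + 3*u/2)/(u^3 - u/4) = 2*(u - 3)/(2*u + 1)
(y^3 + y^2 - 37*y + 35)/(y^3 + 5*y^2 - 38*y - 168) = (y^2 - 6*y + 5)/(y^2 - 2*y - 24)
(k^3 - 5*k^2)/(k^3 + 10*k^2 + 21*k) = k*(k - 5)/(k^2 + 10*k + 21)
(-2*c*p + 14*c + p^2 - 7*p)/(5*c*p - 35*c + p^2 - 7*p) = (-2*c + p)/(5*c + p)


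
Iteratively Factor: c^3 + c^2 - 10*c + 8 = (c - 2)*(c^2 + 3*c - 4) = (c - 2)*(c - 1)*(c + 4)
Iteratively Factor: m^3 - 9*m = (m + 3)*(m^2 - 3*m) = (m - 3)*(m + 3)*(m)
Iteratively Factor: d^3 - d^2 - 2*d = (d - 2)*(d^2 + d) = (d - 2)*(d + 1)*(d)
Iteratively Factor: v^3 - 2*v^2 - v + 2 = (v - 1)*(v^2 - v - 2) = (v - 1)*(v + 1)*(v - 2)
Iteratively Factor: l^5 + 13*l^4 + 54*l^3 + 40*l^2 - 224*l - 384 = (l + 4)*(l^4 + 9*l^3 + 18*l^2 - 32*l - 96) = (l + 4)^2*(l^3 + 5*l^2 - 2*l - 24) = (l - 2)*(l + 4)^2*(l^2 + 7*l + 12) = (l - 2)*(l + 3)*(l + 4)^2*(l + 4)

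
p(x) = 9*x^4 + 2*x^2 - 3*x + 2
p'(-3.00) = -987.00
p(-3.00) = 758.00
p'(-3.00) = -987.00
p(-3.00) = 758.00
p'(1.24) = 70.60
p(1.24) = 22.63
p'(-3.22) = -1217.78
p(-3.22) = 999.93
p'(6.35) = 9240.12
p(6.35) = 14696.73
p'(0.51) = 3.82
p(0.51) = 1.60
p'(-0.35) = -5.94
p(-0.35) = 3.43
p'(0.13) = -2.40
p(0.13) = 1.65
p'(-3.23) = -1229.06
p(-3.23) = 1012.16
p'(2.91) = 895.76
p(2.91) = 655.58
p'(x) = 36*x^3 + 4*x - 3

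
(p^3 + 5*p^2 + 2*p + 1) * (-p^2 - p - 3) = -p^5 - 6*p^4 - 10*p^3 - 18*p^2 - 7*p - 3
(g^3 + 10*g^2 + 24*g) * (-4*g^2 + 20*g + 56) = -4*g^5 - 20*g^4 + 160*g^3 + 1040*g^2 + 1344*g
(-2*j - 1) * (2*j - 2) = -4*j^2 + 2*j + 2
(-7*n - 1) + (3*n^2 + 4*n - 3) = 3*n^2 - 3*n - 4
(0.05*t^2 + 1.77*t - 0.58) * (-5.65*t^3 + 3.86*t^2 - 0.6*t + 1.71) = -0.2825*t^5 - 9.8075*t^4 + 10.0792*t^3 - 3.2153*t^2 + 3.3747*t - 0.9918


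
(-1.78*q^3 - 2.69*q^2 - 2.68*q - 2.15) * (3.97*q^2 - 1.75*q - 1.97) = -7.0666*q^5 - 7.5643*q^4 - 2.4255*q^3 + 1.4538*q^2 + 9.0421*q + 4.2355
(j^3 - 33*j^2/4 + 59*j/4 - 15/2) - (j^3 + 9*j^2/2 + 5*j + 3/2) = -51*j^2/4 + 39*j/4 - 9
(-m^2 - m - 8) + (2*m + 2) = -m^2 + m - 6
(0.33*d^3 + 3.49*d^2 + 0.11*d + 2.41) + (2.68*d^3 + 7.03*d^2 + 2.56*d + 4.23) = 3.01*d^3 + 10.52*d^2 + 2.67*d + 6.64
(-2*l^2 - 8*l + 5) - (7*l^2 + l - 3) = -9*l^2 - 9*l + 8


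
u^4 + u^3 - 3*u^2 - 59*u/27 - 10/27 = (u - 5/3)*(u + 1/3)^2*(u + 2)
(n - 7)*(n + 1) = n^2 - 6*n - 7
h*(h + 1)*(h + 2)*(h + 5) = h^4 + 8*h^3 + 17*h^2 + 10*h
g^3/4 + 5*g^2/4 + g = g*(g/4 + 1)*(g + 1)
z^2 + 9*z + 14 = (z + 2)*(z + 7)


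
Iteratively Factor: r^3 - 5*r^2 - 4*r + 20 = (r - 5)*(r^2 - 4) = (r - 5)*(r - 2)*(r + 2)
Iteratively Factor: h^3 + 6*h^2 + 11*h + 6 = (h + 1)*(h^2 + 5*h + 6) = (h + 1)*(h + 3)*(h + 2)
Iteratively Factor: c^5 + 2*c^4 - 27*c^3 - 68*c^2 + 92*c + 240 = (c - 2)*(c^4 + 4*c^3 - 19*c^2 - 106*c - 120) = (c - 2)*(c + 2)*(c^3 + 2*c^2 - 23*c - 60) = (c - 2)*(c + 2)*(c + 4)*(c^2 - 2*c - 15) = (c - 2)*(c + 2)*(c + 3)*(c + 4)*(c - 5)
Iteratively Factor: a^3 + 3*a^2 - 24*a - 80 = (a - 5)*(a^2 + 8*a + 16) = (a - 5)*(a + 4)*(a + 4)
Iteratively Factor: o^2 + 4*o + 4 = (o + 2)*(o + 2)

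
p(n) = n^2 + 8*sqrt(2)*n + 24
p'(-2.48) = 6.35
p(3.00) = 66.94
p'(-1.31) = 8.69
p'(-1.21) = 8.89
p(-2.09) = 4.72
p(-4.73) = -7.14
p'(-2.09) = 7.13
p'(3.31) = 17.93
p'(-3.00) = 5.31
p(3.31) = 72.40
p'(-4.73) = 1.85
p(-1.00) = 13.69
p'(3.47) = 18.25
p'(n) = 2*n + 8*sqrt(2)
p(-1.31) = 10.90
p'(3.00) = 17.31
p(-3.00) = -0.94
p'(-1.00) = 9.31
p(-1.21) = 11.77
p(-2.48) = 2.09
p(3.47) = 75.30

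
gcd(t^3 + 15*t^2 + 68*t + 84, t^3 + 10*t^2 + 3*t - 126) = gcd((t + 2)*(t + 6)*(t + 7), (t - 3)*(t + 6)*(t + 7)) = t^2 + 13*t + 42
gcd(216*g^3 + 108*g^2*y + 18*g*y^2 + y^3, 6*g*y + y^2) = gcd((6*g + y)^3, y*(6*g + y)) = 6*g + y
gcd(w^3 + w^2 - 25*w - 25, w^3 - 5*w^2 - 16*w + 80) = w - 5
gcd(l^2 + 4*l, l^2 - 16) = l + 4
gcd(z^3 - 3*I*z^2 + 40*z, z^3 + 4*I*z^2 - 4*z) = z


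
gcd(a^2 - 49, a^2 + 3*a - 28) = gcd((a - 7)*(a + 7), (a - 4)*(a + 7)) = a + 7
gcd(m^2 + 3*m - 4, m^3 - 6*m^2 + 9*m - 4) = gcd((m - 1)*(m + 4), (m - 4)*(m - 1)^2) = m - 1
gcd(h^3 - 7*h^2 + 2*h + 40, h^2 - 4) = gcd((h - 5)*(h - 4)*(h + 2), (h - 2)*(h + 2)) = h + 2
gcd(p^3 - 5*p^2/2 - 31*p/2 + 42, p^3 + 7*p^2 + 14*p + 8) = p + 4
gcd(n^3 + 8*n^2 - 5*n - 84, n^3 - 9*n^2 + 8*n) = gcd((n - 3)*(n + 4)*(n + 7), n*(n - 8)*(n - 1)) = 1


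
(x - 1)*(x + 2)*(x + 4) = x^3 + 5*x^2 + 2*x - 8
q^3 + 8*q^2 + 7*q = q*(q + 1)*(q + 7)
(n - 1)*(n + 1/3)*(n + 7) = n^3 + 19*n^2/3 - 5*n - 7/3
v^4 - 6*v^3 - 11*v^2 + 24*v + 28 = (v - 7)*(v - 2)*(v + 1)*(v + 2)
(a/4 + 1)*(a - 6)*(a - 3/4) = a^3/4 - 11*a^2/16 - 45*a/8 + 9/2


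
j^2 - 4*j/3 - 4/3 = (j - 2)*(j + 2/3)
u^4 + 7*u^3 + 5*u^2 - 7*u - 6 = (u - 1)*(u + 1)^2*(u + 6)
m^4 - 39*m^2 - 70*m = m*(m - 7)*(m + 2)*(m + 5)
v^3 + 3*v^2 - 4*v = v*(v - 1)*(v + 4)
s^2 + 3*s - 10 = (s - 2)*(s + 5)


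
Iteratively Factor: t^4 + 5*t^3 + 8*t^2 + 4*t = (t + 2)*(t^3 + 3*t^2 + 2*t) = t*(t + 2)*(t^2 + 3*t + 2) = t*(t + 1)*(t + 2)*(t + 2)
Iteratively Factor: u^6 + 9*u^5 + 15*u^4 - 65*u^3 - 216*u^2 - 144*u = (u)*(u^5 + 9*u^4 + 15*u^3 - 65*u^2 - 216*u - 144) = u*(u + 3)*(u^4 + 6*u^3 - 3*u^2 - 56*u - 48) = u*(u + 3)*(u + 4)*(u^3 + 2*u^2 - 11*u - 12) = u*(u + 1)*(u + 3)*(u + 4)*(u^2 + u - 12) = u*(u - 3)*(u + 1)*(u + 3)*(u + 4)*(u + 4)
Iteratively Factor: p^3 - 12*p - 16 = (p + 2)*(p^2 - 2*p - 8) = (p - 4)*(p + 2)*(p + 2)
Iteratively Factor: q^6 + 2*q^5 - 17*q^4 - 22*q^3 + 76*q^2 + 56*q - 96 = (q - 2)*(q^5 + 4*q^4 - 9*q^3 - 40*q^2 - 4*q + 48) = (q - 2)*(q + 2)*(q^4 + 2*q^3 - 13*q^2 - 14*q + 24) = (q - 2)*(q + 2)*(q + 4)*(q^3 - 2*q^2 - 5*q + 6) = (q - 2)*(q + 2)^2*(q + 4)*(q^2 - 4*q + 3) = (q - 2)*(q - 1)*(q + 2)^2*(q + 4)*(q - 3)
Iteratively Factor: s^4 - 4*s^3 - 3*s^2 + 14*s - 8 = (s - 4)*(s^3 - 3*s + 2) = (s - 4)*(s + 2)*(s^2 - 2*s + 1) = (s - 4)*(s - 1)*(s + 2)*(s - 1)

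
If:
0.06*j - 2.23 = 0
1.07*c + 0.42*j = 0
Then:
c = -14.59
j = 37.17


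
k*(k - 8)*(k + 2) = k^3 - 6*k^2 - 16*k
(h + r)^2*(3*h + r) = 3*h^3 + 7*h^2*r + 5*h*r^2 + r^3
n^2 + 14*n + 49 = (n + 7)^2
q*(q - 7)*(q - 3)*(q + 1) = q^4 - 9*q^3 + 11*q^2 + 21*q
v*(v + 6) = v^2 + 6*v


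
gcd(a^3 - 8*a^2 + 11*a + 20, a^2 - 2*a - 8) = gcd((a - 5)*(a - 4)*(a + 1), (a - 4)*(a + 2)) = a - 4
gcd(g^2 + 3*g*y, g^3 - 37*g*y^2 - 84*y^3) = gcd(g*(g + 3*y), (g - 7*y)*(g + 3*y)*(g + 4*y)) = g + 3*y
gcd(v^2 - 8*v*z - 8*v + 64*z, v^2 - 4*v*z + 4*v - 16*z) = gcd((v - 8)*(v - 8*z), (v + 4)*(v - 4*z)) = 1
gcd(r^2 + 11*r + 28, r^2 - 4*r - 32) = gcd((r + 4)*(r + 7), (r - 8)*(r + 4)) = r + 4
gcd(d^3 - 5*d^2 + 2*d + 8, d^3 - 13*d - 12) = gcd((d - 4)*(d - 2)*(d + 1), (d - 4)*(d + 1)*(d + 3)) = d^2 - 3*d - 4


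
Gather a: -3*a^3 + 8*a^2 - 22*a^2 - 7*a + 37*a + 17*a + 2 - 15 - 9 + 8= -3*a^3 - 14*a^2 + 47*a - 14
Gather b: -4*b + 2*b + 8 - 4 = 4 - 2*b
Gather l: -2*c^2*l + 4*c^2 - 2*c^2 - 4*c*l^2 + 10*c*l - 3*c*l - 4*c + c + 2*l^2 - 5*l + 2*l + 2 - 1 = 2*c^2 - 3*c + l^2*(2 - 4*c) + l*(-2*c^2 + 7*c - 3) + 1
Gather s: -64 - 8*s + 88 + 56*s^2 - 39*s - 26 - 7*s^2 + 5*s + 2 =49*s^2 - 42*s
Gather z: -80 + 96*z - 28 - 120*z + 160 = 52 - 24*z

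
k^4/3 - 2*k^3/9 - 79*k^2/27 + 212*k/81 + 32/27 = (k/3 + 1)*(k - 8/3)*(k - 4/3)*(k + 1/3)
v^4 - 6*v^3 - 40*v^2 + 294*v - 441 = (v - 7)*(v - 3)^2*(v + 7)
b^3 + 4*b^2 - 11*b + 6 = (b - 1)^2*(b + 6)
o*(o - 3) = o^2 - 3*o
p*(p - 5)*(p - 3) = p^3 - 8*p^2 + 15*p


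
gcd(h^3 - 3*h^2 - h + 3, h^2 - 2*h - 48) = 1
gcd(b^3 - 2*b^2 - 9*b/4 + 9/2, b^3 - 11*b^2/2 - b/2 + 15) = b^2 - b/2 - 3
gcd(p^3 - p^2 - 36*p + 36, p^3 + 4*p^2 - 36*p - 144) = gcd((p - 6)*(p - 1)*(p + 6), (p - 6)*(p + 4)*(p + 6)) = p^2 - 36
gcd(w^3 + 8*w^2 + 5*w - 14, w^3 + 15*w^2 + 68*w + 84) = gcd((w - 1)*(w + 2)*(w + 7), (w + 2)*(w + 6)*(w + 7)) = w^2 + 9*w + 14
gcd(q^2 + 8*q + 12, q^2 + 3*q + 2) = q + 2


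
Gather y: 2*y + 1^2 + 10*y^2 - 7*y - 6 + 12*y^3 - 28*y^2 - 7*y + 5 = 12*y^3 - 18*y^2 - 12*y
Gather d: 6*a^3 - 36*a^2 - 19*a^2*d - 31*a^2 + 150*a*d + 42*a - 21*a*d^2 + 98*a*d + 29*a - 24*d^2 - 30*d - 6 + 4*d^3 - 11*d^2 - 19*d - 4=6*a^3 - 67*a^2 + 71*a + 4*d^3 + d^2*(-21*a - 35) + d*(-19*a^2 + 248*a - 49) - 10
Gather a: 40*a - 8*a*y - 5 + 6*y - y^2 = a*(40 - 8*y) - y^2 + 6*y - 5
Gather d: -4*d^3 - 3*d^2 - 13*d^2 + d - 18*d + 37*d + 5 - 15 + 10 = -4*d^3 - 16*d^2 + 20*d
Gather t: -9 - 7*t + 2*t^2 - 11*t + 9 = 2*t^2 - 18*t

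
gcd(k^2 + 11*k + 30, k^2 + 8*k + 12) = k + 6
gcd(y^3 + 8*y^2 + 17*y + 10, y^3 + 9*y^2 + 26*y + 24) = y + 2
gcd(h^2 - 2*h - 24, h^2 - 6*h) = h - 6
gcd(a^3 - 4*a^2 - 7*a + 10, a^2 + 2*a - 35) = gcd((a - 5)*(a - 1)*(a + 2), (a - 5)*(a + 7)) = a - 5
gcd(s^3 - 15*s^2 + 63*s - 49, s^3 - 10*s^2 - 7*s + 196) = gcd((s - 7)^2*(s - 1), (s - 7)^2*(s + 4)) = s^2 - 14*s + 49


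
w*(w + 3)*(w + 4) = w^3 + 7*w^2 + 12*w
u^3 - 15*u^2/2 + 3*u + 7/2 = (u - 7)*(u - 1)*(u + 1/2)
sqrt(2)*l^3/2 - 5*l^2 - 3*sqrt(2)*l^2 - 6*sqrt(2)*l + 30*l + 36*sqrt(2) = (l - 6)*(l - 6*sqrt(2))*(sqrt(2)*l/2 + 1)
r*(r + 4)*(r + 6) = r^3 + 10*r^2 + 24*r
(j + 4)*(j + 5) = j^2 + 9*j + 20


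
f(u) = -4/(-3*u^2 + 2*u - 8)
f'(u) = -4*(6*u - 2)/(-3*u^2 + 2*u - 8)^2 = 8*(1 - 3*u)/(3*u^2 - 2*u + 8)^2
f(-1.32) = 0.25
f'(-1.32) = 0.16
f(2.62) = 0.17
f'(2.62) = -0.10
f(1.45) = 0.35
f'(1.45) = -0.21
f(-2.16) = 0.15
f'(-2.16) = 0.09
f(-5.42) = 0.04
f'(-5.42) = 0.01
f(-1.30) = 0.26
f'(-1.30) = 0.16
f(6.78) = 0.03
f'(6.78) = -0.01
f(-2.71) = 0.11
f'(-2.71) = 0.06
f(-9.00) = 0.01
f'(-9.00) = 0.00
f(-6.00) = 0.03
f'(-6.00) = 0.01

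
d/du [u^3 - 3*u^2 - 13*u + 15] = 3*u^2 - 6*u - 13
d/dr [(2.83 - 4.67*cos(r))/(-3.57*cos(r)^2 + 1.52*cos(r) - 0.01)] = (16.6719*cos(r)^2 - 20.2062*cos(r) + 4.2549)*sin(r)/(12.7449*cos(r)^4 - 10.8528*cos(r)^3 + 2.3818*cos(r)^2 - 0.0304*cos(r) + 0.0001)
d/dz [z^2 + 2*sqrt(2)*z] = 2*z + 2*sqrt(2)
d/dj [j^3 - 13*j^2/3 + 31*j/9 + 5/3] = 3*j^2 - 26*j/3 + 31/9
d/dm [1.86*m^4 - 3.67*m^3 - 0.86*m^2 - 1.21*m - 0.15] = 7.44*m^3 - 11.01*m^2 - 1.72*m - 1.21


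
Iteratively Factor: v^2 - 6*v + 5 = (v - 1)*(v - 5)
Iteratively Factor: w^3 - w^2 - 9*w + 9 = (w - 3)*(w^2 + 2*w - 3) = (w - 3)*(w - 1)*(w + 3)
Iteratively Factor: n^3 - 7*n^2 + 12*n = (n)*(n^2 - 7*n + 12) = n*(n - 4)*(n - 3)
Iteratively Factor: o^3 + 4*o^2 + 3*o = (o + 3)*(o^2 + o) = (o + 1)*(o + 3)*(o)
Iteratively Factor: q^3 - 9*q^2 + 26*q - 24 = (q - 2)*(q^2 - 7*q + 12) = (q - 3)*(q - 2)*(q - 4)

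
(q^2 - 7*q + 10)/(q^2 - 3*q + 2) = (q - 5)/(q - 1)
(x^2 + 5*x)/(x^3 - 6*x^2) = (x + 5)/(x*(x - 6))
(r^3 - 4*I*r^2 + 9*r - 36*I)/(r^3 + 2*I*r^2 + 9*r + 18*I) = (r - 4*I)/(r + 2*I)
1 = 1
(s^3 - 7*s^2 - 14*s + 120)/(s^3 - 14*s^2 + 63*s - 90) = (s + 4)/(s - 3)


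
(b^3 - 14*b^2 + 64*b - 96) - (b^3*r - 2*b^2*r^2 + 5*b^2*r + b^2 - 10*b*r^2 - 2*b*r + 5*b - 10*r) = -b^3*r + b^3 + 2*b^2*r^2 - 5*b^2*r - 15*b^2 + 10*b*r^2 + 2*b*r + 59*b + 10*r - 96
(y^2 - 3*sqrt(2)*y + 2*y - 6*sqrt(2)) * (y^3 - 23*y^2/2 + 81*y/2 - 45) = y^5 - 19*y^4/2 - 3*sqrt(2)*y^4 + 35*y^3/2 + 57*sqrt(2)*y^3/2 - 105*sqrt(2)*y^2/2 + 36*y^2 - 108*sqrt(2)*y - 90*y + 270*sqrt(2)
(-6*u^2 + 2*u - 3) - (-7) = -6*u^2 + 2*u + 4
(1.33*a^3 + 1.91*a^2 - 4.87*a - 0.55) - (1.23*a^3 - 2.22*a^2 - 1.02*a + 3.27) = 0.1*a^3 + 4.13*a^2 - 3.85*a - 3.82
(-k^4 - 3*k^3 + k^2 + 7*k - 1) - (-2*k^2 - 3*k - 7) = -k^4 - 3*k^3 + 3*k^2 + 10*k + 6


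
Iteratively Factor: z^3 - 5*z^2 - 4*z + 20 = (z + 2)*(z^2 - 7*z + 10) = (z - 5)*(z + 2)*(z - 2)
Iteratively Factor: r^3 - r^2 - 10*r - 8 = (r + 2)*(r^2 - 3*r - 4) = (r - 4)*(r + 2)*(r + 1)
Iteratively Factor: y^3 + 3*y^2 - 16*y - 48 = (y + 3)*(y^2 - 16) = (y - 4)*(y + 3)*(y + 4)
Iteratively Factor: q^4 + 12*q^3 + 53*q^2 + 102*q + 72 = (q + 3)*(q^3 + 9*q^2 + 26*q + 24) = (q + 3)^2*(q^2 + 6*q + 8) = (q + 2)*(q + 3)^2*(q + 4)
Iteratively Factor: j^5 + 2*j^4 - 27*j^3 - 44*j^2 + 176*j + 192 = (j + 4)*(j^4 - 2*j^3 - 19*j^2 + 32*j + 48) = (j + 1)*(j + 4)*(j^3 - 3*j^2 - 16*j + 48) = (j - 4)*(j + 1)*(j + 4)*(j^2 + j - 12) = (j - 4)*(j - 3)*(j + 1)*(j + 4)*(j + 4)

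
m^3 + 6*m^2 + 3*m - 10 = (m - 1)*(m + 2)*(m + 5)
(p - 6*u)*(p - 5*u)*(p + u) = p^3 - 10*p^2*u + 19*p*u^2 + 30*u^3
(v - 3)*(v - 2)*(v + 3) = v^3 - 2*v^2 - 9*v + 18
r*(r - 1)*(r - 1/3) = r^3 - 4*r^2/3 + r/3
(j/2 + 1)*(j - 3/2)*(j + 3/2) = j^3/2 + j^2 - 9*j/8 - 9/4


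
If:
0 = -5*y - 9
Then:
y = -9/5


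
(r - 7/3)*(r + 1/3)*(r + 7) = r^3 + 5*r^2 - 133*r/9 - 49/9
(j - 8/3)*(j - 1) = j^2 - 11*j/3 + 8/3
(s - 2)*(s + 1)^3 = s^4 + s^3 - 3*s^2 - 5*s - 2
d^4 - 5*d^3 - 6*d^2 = d^2*(d - 6)*(d + 1)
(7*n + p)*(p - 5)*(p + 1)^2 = 7*n*p^3 - 21*n*p^2 - 63*n*p - 35*n + p^4 - 3*p^3 - 9*p^2 - 5*p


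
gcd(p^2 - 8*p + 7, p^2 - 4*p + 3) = p - 1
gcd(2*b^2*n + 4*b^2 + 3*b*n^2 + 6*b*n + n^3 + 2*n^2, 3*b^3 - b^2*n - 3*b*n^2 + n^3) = b + n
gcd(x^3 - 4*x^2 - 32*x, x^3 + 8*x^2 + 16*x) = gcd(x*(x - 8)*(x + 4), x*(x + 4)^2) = x^2 + 4*x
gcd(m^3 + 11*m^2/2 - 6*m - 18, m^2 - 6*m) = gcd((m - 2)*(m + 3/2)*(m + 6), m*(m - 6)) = 1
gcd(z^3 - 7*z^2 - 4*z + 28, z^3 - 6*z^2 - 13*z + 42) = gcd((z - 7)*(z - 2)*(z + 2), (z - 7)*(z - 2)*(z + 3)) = z^2 - 9*z + 14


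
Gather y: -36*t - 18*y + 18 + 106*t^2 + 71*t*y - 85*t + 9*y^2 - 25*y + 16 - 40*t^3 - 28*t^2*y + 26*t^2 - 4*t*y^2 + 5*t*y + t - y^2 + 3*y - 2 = -40*t^3 + 132*t^2 - 120*t + y^2*(8 - 4*t) + y*(-28*t^2 + 76*t - 40) + 32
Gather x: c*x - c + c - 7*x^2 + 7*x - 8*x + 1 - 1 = -7*x^2 + x*(c - 1)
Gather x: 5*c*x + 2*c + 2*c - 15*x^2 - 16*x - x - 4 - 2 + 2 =4*c - 15*x^2 + x*(5*c - 17) - 4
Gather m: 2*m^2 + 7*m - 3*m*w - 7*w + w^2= 2*m^2 + m*(7 - 3*w) + w^2 - 7*w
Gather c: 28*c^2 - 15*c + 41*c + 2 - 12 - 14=28*c^2 + 26*c - 24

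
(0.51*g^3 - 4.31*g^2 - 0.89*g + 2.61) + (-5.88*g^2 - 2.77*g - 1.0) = 0.51*g^3 - 10.19*g^2 - 3.66*g + 1.61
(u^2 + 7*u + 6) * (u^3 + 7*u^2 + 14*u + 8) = u^5 + 14*u^4 + 69*u^3 + 148*u^2 + 140*u + 48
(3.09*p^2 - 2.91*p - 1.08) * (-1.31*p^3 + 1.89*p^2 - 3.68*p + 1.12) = -4.0479*p^5 + 9.6522*p^4 - 15.4563*p^3 + 12.1284*p^2 + 0.7152*p - 1.2096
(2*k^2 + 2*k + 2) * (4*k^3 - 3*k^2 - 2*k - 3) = 8*k^5 + 2*k^4 - 2*k^3 - 16*k^2 - 10*k - 6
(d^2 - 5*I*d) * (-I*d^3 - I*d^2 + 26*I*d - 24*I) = -I*d^5 - 5*d^4 - I*d^4 - 5*d^3 + 26*I*d^3 + 130*d^2 - 24*I*d^2 - 120*d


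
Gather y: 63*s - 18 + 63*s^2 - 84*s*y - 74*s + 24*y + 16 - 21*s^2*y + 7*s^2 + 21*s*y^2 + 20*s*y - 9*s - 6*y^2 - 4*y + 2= 70*s^2 - 20*s + y^2*(21*s - 6) + y*(-21*s^2 - 64*s + 20)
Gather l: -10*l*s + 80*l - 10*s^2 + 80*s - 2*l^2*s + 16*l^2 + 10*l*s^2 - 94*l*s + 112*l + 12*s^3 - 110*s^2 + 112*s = l^2*(16 - 2*s) + l*(10*s^2 - 104*s + 192) + 12*s^3 - 120*s^2 + 192*s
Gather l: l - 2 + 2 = l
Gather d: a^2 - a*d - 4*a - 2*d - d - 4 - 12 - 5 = a^2 - 4*a + d*(-a - 3) - 21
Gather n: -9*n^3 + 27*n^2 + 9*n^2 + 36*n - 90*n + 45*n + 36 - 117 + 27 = -9*n^3 + 36*n^2 - 9*n - 54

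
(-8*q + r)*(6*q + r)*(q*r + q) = -48*q^3*r - 48*q^3 - 2*q^2*r^2 - 2*q^2*r + q*r^3 + q*r^2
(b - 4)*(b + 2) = b^2 - 2*b - 8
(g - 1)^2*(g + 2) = g^3 - 3*g + 2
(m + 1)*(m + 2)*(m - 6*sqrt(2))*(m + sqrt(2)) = m^4 - 5*sqrt(2)*m^3 + 3*m^3 - 15*sqrt(2)*m^2 - 10*m^2 - 36*m - 10*sqrt(2)*m - 24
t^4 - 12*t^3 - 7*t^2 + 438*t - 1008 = (t - 8)*(t - 7)*(t - 3)*(t + 6)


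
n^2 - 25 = (n - 5)*(n + 5)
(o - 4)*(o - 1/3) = o^2 - 13*o/3 + 4/3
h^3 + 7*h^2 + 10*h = h*(h + 2)*(h + 5)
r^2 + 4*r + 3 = (r + 1)*(r + 3)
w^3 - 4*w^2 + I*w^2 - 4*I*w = w*(w - 4)*(w + I)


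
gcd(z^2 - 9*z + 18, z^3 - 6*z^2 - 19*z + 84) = z - 3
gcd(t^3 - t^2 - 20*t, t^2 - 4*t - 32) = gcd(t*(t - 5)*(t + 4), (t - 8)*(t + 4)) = t + 4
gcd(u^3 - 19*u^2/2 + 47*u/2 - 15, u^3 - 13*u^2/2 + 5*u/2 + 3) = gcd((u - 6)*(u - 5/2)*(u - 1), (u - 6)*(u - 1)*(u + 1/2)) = u^2 - 7*u + 6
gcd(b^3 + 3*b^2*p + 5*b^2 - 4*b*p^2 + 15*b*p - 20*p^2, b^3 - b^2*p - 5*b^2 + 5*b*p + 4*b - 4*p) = -b + p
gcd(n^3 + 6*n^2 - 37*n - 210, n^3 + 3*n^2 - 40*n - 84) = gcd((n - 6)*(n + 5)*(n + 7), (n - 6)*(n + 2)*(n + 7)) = n^2 + n - 42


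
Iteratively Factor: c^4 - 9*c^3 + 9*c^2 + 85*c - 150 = (c - 5)*(c^3 - 4*c^2 - 11*c + 30) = (c - 5)*(c + 3)*(c^2 - 7*c + 10) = (c - 5)^2*(c + 3)*(c - 2)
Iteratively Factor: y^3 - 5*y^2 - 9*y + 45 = (y + 3)*(y^2 - 8*y + 15) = (y - 3)*(y + 3)*(y - 5)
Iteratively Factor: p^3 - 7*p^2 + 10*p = (p - 2)*(p^2 - 5*p) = p*(p - 2)*(p - 5)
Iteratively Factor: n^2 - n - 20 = (n + 4)*(n - 5)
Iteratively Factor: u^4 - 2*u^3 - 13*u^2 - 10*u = (u)*(u^3 - 2*u^2 - 13*u - 10) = u*(u + 2)*(u^2 - 4*u - 5) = u*(u + 1)*(u + 2)*(u - 5)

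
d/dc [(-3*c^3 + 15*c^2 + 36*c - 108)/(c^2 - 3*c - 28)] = 3*(-c^4 + 6*c^3 + 57*c^2 - 208*c - 444)/(c^4 - 6*c^3 - 47*c^2 + 168*c + 784)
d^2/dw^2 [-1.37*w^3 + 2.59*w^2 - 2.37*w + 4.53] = 5.18 - 8.22*w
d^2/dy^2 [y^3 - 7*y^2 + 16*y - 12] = 6*y - 14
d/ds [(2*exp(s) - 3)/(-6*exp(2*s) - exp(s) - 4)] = ((2*exp(s) - 3)*(12*exp(s) + 1) - 12*exp(2*s) - 2*exp(s) - 8)*exp(s)/(6*exp(2*s) + exp(s) + 4)^2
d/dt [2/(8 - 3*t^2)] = 12*t/(3*t^2 - 8)^2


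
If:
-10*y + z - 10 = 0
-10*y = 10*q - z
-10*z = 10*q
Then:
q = 1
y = -11/10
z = -1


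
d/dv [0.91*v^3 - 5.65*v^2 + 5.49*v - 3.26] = 2.73*v^2 - 11.3*v + 5.49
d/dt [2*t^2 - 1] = 4*t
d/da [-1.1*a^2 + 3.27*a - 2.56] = 3.27 - 2.2*a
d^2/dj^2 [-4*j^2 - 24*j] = -8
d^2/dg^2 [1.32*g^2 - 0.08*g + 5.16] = 2.64000000000000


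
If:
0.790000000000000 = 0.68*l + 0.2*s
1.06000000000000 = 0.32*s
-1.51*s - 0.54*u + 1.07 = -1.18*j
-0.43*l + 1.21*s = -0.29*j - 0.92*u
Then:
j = 1.20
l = 0.19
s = 3.31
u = -4.65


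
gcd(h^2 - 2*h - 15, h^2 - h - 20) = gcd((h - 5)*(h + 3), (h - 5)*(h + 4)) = h - 5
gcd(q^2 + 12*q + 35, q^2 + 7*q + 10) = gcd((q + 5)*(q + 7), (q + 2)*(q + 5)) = q + 5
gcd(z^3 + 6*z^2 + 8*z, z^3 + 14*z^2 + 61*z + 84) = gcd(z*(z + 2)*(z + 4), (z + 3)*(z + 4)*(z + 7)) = z + 4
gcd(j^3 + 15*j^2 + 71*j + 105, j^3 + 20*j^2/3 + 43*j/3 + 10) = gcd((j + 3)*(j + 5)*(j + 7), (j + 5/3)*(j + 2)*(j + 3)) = j + 3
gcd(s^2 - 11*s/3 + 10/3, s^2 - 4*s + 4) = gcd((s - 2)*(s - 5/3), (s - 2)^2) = s - 2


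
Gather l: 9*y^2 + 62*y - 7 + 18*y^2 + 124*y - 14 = 27*y^2 + 186*y - 21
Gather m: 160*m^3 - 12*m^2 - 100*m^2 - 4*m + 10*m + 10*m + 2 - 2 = 160*m^3 - 112*m^2 + 16*m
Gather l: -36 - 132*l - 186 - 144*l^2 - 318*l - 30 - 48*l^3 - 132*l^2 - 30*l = -48*l^3 - 276*l^2 - 480*l - 252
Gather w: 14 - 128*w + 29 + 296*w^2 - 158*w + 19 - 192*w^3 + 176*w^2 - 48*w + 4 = -192*w^3 + 472*w^2 - 334*w + 66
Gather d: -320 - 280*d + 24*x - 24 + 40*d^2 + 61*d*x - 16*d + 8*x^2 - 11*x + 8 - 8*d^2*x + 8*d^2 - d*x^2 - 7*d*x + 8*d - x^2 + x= d^2*(48 - 8*x) + d*(-x^2 + 54*x - 288) + 7*x^2 + 14*x - 336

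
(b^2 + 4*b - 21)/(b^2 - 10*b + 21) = (b + 7)/(b - 7)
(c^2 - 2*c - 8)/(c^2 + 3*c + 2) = (c - 4)/(c + 1)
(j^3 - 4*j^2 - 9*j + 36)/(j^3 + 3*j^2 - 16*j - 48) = (j - 3)/(j + 4)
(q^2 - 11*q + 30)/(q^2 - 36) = (q - 5)/(q + 6)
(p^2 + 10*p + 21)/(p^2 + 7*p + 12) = (p + 7)/(p + 4)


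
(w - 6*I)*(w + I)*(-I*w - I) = -I*w^3 - 5*w^2 - I*w^2 - 5*w - 6*I*w - 6*I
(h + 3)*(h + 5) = h^2 + 8*h + 15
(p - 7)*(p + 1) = p^2 - 6*p - 7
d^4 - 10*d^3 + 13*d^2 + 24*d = d*(d - 8)*(d - 3)*(d + 1)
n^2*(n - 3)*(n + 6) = n^4 + 3*n^3 - 18*n^2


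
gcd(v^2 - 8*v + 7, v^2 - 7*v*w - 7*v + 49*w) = v - 7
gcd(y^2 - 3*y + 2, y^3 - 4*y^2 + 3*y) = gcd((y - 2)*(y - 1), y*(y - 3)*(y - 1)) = y - 1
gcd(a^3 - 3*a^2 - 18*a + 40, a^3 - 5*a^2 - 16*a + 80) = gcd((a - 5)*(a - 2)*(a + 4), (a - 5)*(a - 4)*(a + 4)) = a^2 - a - 20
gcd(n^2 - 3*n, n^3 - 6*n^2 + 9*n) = n^2 - 3*n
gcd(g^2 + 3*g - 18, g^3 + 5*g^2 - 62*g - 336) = g + 6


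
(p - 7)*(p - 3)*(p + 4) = p^3 - 6*p^2 - 19*p + 84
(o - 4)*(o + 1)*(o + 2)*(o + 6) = o^4 + 5*o^3 - 16*o^2 - 68*o - 48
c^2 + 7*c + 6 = (c + 1)*(c + 6)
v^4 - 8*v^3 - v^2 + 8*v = v*(v - 8)*(v - 1)*(v + 1)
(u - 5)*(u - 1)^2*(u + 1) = u^4 - 6*u^3 + 4*u^2 + 6*u - 5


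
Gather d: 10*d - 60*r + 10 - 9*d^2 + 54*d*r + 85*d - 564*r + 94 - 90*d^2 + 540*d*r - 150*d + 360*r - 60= -99*d^2 + d*(594*r - 55) - 264*r + 44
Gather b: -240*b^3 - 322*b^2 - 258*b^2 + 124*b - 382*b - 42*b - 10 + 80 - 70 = -240*b^3 - 580*b^2 - 300*b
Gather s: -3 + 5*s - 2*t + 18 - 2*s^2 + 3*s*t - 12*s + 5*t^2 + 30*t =-2*s^2 + s*(3*t - 7) + 5*t^2 + 28*t + 15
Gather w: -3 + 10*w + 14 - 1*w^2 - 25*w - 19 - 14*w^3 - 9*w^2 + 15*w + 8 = -14*w^3 - 10*w^2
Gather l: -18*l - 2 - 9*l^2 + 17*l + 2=-9*l^2 - l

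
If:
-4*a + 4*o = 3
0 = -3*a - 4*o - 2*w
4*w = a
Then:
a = -2/5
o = 7/20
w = -1/10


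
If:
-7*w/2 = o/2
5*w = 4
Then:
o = -28/5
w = 4/5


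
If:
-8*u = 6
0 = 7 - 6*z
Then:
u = -3/4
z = 7/6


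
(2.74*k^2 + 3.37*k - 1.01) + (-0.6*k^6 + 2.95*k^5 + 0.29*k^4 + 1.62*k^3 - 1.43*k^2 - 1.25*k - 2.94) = -0.6*k^6 + 2.95*k^5 + 0.29*k^4 + 1.62*k^3 + 1.31*k^2 + 2.12*k - 3.95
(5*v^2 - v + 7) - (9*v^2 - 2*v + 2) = -4*v^2 + v + 5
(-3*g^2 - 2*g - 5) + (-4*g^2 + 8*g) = -7*g^2 + 6*g - 5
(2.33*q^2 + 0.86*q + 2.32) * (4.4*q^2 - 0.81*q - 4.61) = 10.252*q^4 + 1.8967*q^3 - 1.2299*q^2 - 5.8438*q - 10.6952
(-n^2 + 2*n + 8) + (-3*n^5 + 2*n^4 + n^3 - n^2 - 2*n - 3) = -3*n^5 + 2*n^4 + n^3 - 2*n^2 + 5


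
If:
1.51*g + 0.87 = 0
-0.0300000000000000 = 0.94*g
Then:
No Solution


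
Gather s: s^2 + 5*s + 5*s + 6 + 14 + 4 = s^2 + 10*s + 24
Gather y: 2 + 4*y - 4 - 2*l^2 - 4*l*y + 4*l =-2*l^2 + 4*l + y*(4 - 4*l) - 2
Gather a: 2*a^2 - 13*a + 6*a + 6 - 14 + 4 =2*a^2 - 7*a - 4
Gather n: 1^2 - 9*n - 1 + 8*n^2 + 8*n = 8*n^2 - n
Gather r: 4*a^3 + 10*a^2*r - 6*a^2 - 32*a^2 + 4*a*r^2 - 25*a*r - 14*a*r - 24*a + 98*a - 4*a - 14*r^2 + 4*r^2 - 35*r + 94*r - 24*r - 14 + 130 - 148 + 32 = 4*a^3 - 38*a^2 + 70*a + r^2*(4*a - 10) + r*(10*a^2 - 39*a + 35)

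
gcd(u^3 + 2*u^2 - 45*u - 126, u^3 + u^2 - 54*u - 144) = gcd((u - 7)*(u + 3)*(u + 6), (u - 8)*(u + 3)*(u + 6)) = u^2 + 9*u + 18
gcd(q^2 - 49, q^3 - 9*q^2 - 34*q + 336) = q - 7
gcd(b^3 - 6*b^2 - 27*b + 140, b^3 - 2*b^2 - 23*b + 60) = b^2 + b - 20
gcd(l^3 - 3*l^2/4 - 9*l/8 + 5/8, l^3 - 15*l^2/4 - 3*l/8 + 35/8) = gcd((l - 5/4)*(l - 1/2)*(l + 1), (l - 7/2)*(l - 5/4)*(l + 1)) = l^2 - l/4 - 5/4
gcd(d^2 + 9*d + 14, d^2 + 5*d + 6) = d + 2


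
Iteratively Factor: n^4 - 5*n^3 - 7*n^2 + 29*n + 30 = (n - 3)*(n^3 - 2*n^2 - 13*n - 10) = (n - 5)*(n - 3)*(n^2 + 3*n + 2) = (n - 5)*(n - 3)*(n + 1)*(n + 2)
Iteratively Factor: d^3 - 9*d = (d + 3)*(d^2 - 3*d) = d*(d + 3)*(d - 3)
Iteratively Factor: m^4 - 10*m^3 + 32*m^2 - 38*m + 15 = (m - 3)*(m^3 - 7*m^2 + 11*m - 5) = (m - 5)*(m - 3)*(m^2 - 2*m + 1) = (m - 5)*(m - 3)*(m - 1)*(m - 1)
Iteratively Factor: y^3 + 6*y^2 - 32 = (y - 2)*(y^2 + 8*y + 16) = (y - 2)*(y + 4)*(y + 4)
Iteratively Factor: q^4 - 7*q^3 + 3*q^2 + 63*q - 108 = (q - 3)*(q^3 - 4*q^2 - 9*q + 36) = (q - 3)*(q + 3)*(q^2 - 7*q + 12) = (q - 4)*(q - 3)*(q + 3)*(q - 3)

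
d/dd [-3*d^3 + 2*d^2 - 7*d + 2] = -9*d^2 + 4*d - 7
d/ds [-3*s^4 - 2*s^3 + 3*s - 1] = -12*s^3 - 6*s^2 + 3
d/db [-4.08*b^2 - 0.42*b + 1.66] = -8.16*b - 0.42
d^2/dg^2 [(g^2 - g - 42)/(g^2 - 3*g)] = 4*(g^3 - 63*g^2 + 189*g - 189)/(g^3*(g^3 - 9*g^2 + 27*g - 27))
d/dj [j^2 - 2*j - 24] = 2*j - 2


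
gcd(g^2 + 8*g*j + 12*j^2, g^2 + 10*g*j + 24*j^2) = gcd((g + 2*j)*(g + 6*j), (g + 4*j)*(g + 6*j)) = g + 6*j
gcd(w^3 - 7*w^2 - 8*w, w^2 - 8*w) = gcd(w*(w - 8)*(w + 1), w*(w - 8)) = w^2 - 8*w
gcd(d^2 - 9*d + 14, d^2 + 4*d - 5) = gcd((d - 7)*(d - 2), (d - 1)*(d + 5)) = 1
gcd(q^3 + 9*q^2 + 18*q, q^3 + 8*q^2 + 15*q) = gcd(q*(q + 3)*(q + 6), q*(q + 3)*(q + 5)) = q^2 + 3*q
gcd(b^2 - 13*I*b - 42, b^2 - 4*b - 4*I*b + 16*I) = 1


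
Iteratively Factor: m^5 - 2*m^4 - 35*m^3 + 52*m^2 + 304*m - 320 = (m - 4)*(m^4 + 2*m^3 - 27*m^2 - 56*m + 80) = (m - 4)*(m + 4)*(m^3 - 2*m^2 - 19*m + 20) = (m - 4)*(m - 1)*(m + 4)*(m^2 - m - 20) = (m - 5)*(m - 4)*(m - 1)*(m + 4)*(m + 4)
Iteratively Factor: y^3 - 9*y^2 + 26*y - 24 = (y - 2)*(y^2 - 7*y + 12) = (y - 4)*(y - 2)*(y - 3)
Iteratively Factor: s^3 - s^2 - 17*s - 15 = (s + 3)*(s^2 - 4*s - 5) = (s - 5)*(s + 3)*(s + 1)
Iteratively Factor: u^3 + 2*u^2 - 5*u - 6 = (u + 1)*(u^2 + u - 6) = (u - 2)*(u + 1)*(u + 3)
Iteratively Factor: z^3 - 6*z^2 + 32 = (z - 4)*(z^2 - 2*z - 8) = (z - 4)*(z + 2)*(z - 4)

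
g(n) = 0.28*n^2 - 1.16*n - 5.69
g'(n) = 0.56*n - 1.16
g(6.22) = -2.07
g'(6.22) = 2.32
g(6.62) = -1.10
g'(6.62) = 2.55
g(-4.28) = 4.40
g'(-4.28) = -3.56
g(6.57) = -1.23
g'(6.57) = 2.52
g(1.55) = -6.82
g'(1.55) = -0.29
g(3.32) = -6.45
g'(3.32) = 0.70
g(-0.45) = -5.11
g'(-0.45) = -1.41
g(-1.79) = -2.72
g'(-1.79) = -2.16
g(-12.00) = 48.55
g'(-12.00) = -7.88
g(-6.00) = 11.35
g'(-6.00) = -4.52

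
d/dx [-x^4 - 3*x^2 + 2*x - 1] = -4*x^3 - 6*x + 2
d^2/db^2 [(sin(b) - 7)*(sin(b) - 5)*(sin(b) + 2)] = -9*sin(b)^3 + 40*sin(b)^2 - 5*sin(b) - 20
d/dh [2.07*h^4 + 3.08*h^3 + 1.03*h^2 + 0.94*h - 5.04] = 8.28*h^3 + 9.24*h^2 + 2.06*h + 0.94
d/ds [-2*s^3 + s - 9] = 1 - 6*s^2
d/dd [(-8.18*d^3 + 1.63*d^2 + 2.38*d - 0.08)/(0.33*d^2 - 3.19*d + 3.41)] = (-2.6994*d^4 + 52.1884*d^3 - 89.6665*d^2 + 11.1694*d + 7.8606)/(0.1089*d^4 - 2.1054*d^3 + 12.4267*d^2 - 21.7558*d + 11.6281)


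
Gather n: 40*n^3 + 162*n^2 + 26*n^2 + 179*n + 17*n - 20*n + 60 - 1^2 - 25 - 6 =40*n^3 + 188*n^2 + 176*n + 28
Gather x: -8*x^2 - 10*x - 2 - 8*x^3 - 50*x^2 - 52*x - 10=-8*x^3 - 58*x^2 - 62*x - 12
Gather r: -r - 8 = -r - 8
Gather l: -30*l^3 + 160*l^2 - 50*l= -30*l^3 + 160*l^2 - 50*l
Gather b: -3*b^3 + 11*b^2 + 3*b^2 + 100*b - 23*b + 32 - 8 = -3*b^3 + 14*b^2 + 77*b + 24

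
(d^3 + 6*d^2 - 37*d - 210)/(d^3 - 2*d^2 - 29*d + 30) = (d + 7)/(d - 1)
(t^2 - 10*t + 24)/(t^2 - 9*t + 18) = (t - 4)/(t - 3)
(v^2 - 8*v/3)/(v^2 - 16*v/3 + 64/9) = 3*v/(3*v - 8)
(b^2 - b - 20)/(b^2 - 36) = (b^2 - b - 20)/(b^2 - 36)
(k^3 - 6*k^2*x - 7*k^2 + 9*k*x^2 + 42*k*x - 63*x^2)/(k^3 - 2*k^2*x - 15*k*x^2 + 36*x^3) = (k - 7)/(k + 4*x)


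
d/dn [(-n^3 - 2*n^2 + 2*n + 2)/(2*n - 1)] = (-4*n^3 - n^2 + 4*n - 6)/(4*n^2 - 4*n + 1)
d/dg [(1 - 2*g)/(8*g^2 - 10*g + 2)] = (8*g^2 - 8*g + 3)/(2*(16*g^4 - 40*g^3 + 33*g^2 - 10*g + 1))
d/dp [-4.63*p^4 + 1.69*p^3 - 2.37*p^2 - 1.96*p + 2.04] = -18.52*p^3 + 5.07*p^2 - 4.74*p - 1.96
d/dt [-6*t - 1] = -6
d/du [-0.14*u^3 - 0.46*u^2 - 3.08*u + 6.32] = -0.42*u^2 - 0.92*u - 3.08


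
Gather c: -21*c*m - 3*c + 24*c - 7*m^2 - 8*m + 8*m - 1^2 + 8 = c*(21 - 21*m) - 7*m^2 + 7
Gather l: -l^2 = -l^2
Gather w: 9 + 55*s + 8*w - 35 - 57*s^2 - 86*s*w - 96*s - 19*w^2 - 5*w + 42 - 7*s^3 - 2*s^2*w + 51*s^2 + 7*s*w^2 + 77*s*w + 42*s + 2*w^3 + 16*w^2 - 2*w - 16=-7*s^3 - 6*s^2 + s + 2*w^3 + w^2*(7*s - 3) + w*(-2*s^2 - 9*s + 1)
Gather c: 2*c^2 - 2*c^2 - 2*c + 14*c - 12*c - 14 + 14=0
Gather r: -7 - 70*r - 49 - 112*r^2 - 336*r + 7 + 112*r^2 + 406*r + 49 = 0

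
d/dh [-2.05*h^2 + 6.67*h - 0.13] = 6.67 - 4.1*h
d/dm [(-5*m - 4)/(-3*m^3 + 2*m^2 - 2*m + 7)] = (-30*m^3 - 26*m^2 + 16*m - 43)/(9*m^6 - 12*m^5 + 16*m^4 - 50*m^3 + 32*m^2 - 28*m + 49)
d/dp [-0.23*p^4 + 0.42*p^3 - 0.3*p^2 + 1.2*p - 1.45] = -0.92*p^3 + 1.26*p^2 - 0.6*p + 1.2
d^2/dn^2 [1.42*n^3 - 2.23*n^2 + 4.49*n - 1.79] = 8.52*n - 4.46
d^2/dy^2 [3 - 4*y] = 0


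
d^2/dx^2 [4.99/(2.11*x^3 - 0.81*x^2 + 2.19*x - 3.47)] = ((8.0838 - 63.1734*x)*(2.11*x^3 - 0.81*x^2 + 2.19*x - 3.47) + 4.99*(6.33*x^2 - 1.62*x + 2.19)*(12.66*x^2 - 3.24*x + 4.38))/(2.11*x^3 - 0.81*x^2 + 2.19*x - 3.47)^3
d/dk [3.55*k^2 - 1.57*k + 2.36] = 7.1*k - 1.57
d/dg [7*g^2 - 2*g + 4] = 14*g - 2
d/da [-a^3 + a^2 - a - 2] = -3*a^2 + 2*a - 1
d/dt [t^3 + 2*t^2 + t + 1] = 3*t^2 + 4*t + 1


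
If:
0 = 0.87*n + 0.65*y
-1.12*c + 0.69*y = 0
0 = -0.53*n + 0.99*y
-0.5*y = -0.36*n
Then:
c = 0.00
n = 0.00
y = 0.00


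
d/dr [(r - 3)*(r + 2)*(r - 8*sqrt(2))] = 3*r^2 - 16*sqrt(2)*r - 2*r - 6 + 8*sqrt(2)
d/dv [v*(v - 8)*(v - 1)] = 3*v^2 - 18*v + 8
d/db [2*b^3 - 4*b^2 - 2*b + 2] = 6*b^2 - 8*b - 2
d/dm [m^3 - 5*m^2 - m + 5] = 3*m^2 - 10*m - 1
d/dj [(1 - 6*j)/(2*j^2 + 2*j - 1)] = 4*(3*j^2 - j + 1)/(4*j^4 + 8*j^3 - 4*j + 1)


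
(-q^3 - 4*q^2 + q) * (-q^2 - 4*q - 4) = q^5 + 8*q^4 + 19*q^3 + 12*q^2 - 4*q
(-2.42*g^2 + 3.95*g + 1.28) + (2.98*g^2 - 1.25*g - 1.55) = 0.56*g^2 + 2.7*g - 0.27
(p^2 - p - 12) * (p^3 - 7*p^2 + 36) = p^5 - 8*p^4 - 5*p^3 + 120*p^2 - 36*p - 432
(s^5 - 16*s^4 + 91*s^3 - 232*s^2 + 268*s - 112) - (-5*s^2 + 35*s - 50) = s^5 - 16*s^4 + 91*s^3 - 227*s^2 + 233*s - 62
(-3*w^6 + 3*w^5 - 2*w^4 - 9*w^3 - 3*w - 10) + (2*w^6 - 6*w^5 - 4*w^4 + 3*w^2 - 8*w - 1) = -w^6 - 3*w^5 - 6*w^4 - 9*w^3 + 3*w^2 - 11*w - 11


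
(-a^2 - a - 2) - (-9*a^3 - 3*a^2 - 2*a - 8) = 9*a^3 + 2*a^2 + a + 6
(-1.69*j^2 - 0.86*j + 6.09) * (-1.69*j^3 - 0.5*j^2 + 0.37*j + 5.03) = 2.8561*j^5 + 2.2984*j^4 - 10.4874*j^3 - 11.8639*j^2 - 2.0725*j + 30.6327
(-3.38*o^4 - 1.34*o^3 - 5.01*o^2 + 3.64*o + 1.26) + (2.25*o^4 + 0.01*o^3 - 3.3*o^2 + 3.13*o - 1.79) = -1.13*o^4 - 1.33*o^3 - 8.31*o^2 + 6.77*o - 0.53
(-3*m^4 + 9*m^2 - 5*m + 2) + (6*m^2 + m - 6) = -3*m^4 + 15*m^2 - 4*m - 4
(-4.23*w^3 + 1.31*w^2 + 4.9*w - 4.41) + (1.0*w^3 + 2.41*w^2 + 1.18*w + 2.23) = -3.23*w^3 + 3.72*w^2 + 6.08*w - 2.18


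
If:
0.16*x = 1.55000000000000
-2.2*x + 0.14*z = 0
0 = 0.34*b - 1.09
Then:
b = 3.21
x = 9.69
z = 152.23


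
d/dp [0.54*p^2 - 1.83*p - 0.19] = 1.08*p - 1.83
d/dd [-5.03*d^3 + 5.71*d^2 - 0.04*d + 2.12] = -15.09*d^2 + 11.42*d - 0.04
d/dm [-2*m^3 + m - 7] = 1 - 6*m^2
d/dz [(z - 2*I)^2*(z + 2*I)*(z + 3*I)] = 4*z^3 + 3*I*z^2 + 20*z + 4*I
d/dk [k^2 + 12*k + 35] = 2*k + 12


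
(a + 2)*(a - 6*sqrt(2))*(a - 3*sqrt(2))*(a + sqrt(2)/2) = a^4 - 17*sqrt(2)*a^3/2 + 2*a^3 - 17*sqrt(2)*a^2 + 27*a^2 + 18*sqrt(2)*a + 54*a + 36*sqrt(2)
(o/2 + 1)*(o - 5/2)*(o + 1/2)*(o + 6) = o^4/2 + 3*o^3 - 21*o^2/8 - 17*o - 15/2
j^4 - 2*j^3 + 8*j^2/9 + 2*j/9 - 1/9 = (j - 1)^2*(j - 1/3)*(j + 1/3)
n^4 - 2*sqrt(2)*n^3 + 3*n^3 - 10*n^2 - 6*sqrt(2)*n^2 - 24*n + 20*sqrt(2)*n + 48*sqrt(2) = (n - 3)*(n + 2)*(n + 4)*(n - 2*sqrt(2))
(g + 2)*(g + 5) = g^2 + 7*g + 10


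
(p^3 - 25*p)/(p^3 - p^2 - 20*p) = (p + 5)/(p + 4)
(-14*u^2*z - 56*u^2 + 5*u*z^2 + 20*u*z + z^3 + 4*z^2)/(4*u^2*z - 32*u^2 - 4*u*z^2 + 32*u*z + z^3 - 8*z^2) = (7*u*z + 28*u + z^2 + 4*z)/(-2*u*z + 16*u + z^2 - 8*z)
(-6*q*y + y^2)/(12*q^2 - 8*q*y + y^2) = y/(-2*q + y)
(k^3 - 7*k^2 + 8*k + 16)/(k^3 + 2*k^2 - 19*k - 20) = (k - 4)/(k + 5)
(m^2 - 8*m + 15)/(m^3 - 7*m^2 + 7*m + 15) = 1/(m + 1)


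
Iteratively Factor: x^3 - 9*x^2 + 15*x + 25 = (x - 5)*(x^2 - 4*x - 5) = (x - 5)*(x + 1)*(x - 5)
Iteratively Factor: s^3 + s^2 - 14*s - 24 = (s + 3)*(s^2 - 2*s - 8) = (s - 4)*(s + 3)*(s + 2)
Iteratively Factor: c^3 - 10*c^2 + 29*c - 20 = (c - 5)*(c^2 - 5*c + 4) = (c - 5)*(c - 4)*(c - 1)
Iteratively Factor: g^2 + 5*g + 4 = (g + 4)*(g + 1)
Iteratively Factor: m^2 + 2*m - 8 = (m + 4)*(m - 2)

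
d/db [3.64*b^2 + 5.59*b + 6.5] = 7.28*b + 5.59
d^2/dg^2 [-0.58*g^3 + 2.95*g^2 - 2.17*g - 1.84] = 5.9 - 3.48*g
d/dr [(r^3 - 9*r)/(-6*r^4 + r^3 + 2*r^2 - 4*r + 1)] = (6*r^6 - 160*r^4 + 10*r^3 + 21*r^2 - 9)/(36*r^8 - 12*r^7 - 23*r^6 + 52*r^5 - 16*r^4 - 14*r^3 + 20*r^2 - 8*r + 1)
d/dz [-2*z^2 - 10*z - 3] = -4*z - 10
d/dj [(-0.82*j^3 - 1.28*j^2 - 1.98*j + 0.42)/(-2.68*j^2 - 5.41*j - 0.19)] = (2.1976*j^4 + 8.8724*j^3 + 2.0858*j^2 + 2.7376*j + 2.6484)/(7.1824*j^4 + 28.9976*j^3 + 30.2865*j^2 + 2.0558*j + 0.0361)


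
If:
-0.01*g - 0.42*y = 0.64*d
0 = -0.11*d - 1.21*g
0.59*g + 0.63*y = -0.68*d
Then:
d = 0.00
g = 0.00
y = 0.00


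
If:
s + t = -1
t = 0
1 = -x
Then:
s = -1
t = 0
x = -1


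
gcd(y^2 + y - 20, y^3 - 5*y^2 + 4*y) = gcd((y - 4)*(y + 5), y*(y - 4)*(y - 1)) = y - 4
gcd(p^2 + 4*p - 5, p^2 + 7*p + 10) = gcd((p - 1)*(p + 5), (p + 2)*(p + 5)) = p + 5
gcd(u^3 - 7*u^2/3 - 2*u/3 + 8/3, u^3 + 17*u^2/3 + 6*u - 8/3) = 1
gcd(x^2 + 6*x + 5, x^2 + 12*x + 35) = x + 5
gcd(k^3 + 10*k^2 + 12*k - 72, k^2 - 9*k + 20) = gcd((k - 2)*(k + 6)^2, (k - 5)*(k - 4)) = 1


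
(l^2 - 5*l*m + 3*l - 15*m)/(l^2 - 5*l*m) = (l + 3)/l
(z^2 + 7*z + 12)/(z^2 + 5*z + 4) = (z + 3)/(z + 1)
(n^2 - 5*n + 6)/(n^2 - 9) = (n - 2)/(n + 3)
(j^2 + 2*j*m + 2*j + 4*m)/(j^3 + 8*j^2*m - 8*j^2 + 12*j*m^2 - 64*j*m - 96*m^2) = (j + 2)/(j^2 + 6*j*m - 8*j - 48*m)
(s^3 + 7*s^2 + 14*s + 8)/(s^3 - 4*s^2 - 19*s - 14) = (s + 4)/(s - 7)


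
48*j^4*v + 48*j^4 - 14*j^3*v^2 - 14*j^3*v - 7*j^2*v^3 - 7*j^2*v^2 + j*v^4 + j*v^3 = (-8*j + v)*(-2*j + v)*(3*j + v)*(j*v + j)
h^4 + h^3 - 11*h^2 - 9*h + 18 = (h - 3)*(h - 1)*(h + 2)*(h + 3)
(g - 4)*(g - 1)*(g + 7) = g^3 + 2*g^2 - 31*g + 28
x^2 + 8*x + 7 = (x + 1)*(x + 7)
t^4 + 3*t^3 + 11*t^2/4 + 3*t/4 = t*(t + 1/2)*(t + 1)*(t + 3/2)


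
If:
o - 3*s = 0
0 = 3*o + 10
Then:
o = -10/3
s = -10/9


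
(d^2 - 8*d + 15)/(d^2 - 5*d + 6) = (d - 5)/(d - 2)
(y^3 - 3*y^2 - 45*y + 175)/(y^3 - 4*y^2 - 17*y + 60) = (y^2 + 2*y - 35)/(y^2 + y - 12)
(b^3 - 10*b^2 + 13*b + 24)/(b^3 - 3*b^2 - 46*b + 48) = (b^2 - 2*b - 3)/(b^2 + 5*b - 6)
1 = 1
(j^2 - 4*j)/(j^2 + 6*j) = (j - 4)/(j + 6)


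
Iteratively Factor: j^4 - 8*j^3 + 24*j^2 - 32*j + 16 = (j - 2)*(j^3 - 6*j^2 + 12*j - 8) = (j - 2)^2*(j^2 - 4*j + 4) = (j - 2)^3*(j - 2)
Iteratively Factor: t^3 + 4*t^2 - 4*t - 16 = (t + 2)*(t^2 + 2*t - 8) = (t - 2)*(t + 2)*(t + 4)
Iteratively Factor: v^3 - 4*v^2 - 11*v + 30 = (v - 5)*(v^2 + v - 6) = (v - 5)*(v - 2)*(v + 3)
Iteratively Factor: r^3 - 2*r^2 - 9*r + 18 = (r - 3)*(r^2 + r - 6) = (r - 3)*(r + 3)*(r - 2)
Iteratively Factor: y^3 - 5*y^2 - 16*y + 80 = (y + 4)*(y^2 - 9*y + 20) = (y - 5)*(y + 4)*(y - 4)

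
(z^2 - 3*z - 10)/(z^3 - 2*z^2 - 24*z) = (-z^2 + 3*z + 10)/(z*(-z^2 + 2*z + 24))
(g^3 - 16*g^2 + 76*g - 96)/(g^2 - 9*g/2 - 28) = 2*(g^2 - 8*g + 12)/(2*g + 7)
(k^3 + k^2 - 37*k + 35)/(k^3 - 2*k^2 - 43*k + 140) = (k - 1)/(k - 4)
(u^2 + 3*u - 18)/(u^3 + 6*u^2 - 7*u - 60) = (u + 6)/(u^2 + 9*u + 20)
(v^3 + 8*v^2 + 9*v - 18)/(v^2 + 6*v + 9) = (v^2 + 5*v - 6)/(v + 3)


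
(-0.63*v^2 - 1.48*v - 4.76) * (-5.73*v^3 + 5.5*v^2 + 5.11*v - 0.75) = 3.6099*v^5 + 5.0154*v^4 + 15.9155*v^3 - 33.2703*v^2 - 23.2136*v + 3.57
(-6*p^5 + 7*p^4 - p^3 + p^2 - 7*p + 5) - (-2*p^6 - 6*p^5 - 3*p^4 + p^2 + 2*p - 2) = 2*p^6 + 10*p^4 - p^3 - 9*p + 7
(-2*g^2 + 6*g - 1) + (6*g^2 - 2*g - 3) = 4*g^2 + 4*g - 4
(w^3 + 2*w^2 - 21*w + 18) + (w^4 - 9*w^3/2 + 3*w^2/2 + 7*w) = w^4 - 7*w^3/2 + 7*w^2/2 - 14*w + 18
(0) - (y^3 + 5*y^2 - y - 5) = -y^3 - 5*y^2 + y + 5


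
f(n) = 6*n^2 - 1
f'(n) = 12*n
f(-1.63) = 14.94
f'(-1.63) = -19.56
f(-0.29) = -0.50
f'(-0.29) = -3.48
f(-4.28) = 108.91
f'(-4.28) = -51.36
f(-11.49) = 791.12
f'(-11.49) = -137.88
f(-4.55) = 123.22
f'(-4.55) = -54.60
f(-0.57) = 0.95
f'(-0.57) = -6.84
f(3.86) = 88.40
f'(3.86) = 46.32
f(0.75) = 2.38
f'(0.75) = 9.00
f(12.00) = 863.00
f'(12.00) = 144.00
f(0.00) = -1.00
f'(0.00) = 0.00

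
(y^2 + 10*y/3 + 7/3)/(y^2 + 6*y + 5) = (y + 7/3)/(y + 5)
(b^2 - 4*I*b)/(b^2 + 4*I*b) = (b - 4*I)/(b + 4*I)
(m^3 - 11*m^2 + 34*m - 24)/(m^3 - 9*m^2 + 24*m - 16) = (m - 6)/(m - 4)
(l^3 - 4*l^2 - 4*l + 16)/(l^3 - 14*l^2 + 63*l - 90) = (l^3 - 4*l^2 - 4*l + 16)/(l^3 - 14*l^2 + 63*l - 90)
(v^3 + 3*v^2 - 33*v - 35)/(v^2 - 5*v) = v + 8 + 7/v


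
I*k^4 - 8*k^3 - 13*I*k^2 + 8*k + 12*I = (k - 1)*(k + 2*I)*(k + 6*I)*(I*k + I)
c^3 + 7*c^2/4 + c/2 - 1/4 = (c - 1/4)*(c + 1)^2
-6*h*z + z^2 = z*(-6*h + z)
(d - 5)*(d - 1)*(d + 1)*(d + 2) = d^4 - 3*d^3 - 11*d^2 + 3*d + 10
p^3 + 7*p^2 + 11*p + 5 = (p + 1)^2*(p + 5)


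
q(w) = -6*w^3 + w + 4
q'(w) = 1 - 18*w^2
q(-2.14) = 60.66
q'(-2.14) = -81.43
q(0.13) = 4.12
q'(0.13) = 0.70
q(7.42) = -2439.69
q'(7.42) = -990.02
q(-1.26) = 14.74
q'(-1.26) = -27.58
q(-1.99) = 49.29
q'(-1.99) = -70.28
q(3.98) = -370.29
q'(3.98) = -284.13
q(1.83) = -30.94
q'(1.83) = -59.28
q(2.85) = -132.04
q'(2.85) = -145.20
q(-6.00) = 1294.00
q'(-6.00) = -647.00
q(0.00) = 4.00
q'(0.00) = 1.00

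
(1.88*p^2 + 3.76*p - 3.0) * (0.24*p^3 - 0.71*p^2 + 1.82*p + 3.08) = 0.4512*p^5 - 0.4324*p^4 + 0.0320000000000005*p^3 + 14.7636*p^2 + 6.1208*p - 9.24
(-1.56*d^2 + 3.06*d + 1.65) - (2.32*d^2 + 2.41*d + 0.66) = -3.88*d^2 + 0.65*d + 0.99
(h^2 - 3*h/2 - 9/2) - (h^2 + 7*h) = -17*h/2 - 9/2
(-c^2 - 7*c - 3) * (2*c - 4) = -2*c^3 - 10*c^2 + 22*c + 12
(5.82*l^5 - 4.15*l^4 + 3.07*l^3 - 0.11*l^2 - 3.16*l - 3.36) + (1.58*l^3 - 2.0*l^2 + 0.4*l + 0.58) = 5.82*l^5 - 4.15*l^4 + 4.65*l^3 - 2.11*l^2 - 2.76*l - 2.78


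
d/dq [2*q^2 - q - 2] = 4*q - 1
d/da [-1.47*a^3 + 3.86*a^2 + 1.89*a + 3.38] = -4.41*a^2 + 7.72*a + 1.89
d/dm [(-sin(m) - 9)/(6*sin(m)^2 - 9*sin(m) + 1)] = (6*sin(m)^2 + 108*sin(m) - 82)*cos(m)/(6*sin(m)^2 - 9*sin(m) + 1)^2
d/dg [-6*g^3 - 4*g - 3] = -18*g^2 - 4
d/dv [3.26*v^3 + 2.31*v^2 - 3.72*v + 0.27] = 9.78*v^2 + 4.62*v - 3.72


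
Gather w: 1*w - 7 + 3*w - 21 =4*w - 28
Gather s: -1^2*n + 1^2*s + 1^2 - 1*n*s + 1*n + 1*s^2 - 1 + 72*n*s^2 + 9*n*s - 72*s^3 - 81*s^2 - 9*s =-72*s^3 + s^2*(72*n - 80) + s*(8*n - 8)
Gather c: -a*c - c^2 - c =-c^2 + c*(-a - 1)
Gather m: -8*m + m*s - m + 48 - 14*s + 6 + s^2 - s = m*(s - 9) + s^2 - 15*s + 54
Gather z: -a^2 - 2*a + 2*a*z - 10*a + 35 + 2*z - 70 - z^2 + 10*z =-a^2 - 12*a - z^2 + z*(2*a + 12) - 35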